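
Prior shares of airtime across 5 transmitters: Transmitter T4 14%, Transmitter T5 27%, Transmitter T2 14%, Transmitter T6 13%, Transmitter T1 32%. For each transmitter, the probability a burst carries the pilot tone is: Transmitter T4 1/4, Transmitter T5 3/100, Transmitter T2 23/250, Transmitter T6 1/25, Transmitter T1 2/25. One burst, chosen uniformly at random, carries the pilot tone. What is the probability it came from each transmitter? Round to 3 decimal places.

Unnormalized posteriors (prior × likelihood):
  Transmitter T4: 0.14 × 0.25 = 0.035
  Transmitter T5: 0.27 × 0.03 = 0.0081
  Transmitter T2: 0.14 × 0.092 = 0.01288
  Transmitter T6: 0.13 × 0.04 = 0.0052
  Transmitter T1: 0.32 × 0.08 = 0.0256
Normalizing constant = 0.08678.
P(Transmitter T4 | pilot) = 0.035/0.08678 ≈ 0.403
P(Transmitter T5 | pilot) = 0.0081/0.08678 ≈ 0.093
P(Transmitter T2 | pilot) = 0.01288/0.08678 ≈ 0.148
P(Transmitter T6 | pilot) = 0.0052/0.08678 ≈ 0.060
P(Transmitter T1 | pilot) = 0.0256/0.08678 ≈ 0.295
(Check: 0.403+0.093+0.148+0.060+0.295 = 0.999.)

Transmitter T4 0.403, Transmitter T5 0.093, Transmitter T2 0.148, Transmitter T6 0.060, Transmitter T1 0.295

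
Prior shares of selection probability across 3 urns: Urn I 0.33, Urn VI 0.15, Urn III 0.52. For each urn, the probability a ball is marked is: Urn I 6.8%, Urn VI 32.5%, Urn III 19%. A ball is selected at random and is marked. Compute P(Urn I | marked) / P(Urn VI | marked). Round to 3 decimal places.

0.460

Unnormalized posteriors (prior × likelihood):
  Urn I: 0.33 × 0.068 = 0.02244
  Urn VI: 0.15 × 0.325 = 0.04875
  Urn III: 0.52 × 0.19 = 0.0988
Normalizing constant = 0.16999.
The ratio is 0.02244 / 0.04875 (the normalizer cancels) = 0.460.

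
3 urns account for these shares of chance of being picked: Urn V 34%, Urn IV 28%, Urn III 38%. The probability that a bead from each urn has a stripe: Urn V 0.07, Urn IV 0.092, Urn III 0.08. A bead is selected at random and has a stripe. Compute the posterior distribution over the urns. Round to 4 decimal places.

Prior × likelihood for each hypothesis:
  Urn V: 0.34 × 0.07 = 0.0238
  Urn IV: 0.28 × 0.092 = 0.02576
  Urn III: 0.38 × 0.08 = 0.0304
Total = 0.07996.
P(Urn V | striped) = 0.0238/0.07996 ≈ 0.2976
P(Urn IV | striped) = 0.02576/0.07996 ≈ 0.3222
P(Urn III | striped) = 0.0304/0.07996 ≈ 0.3802
(Check: 0.2976+0.3222+0.3802 = 1.0000.)

Urn V 0.2976, Urn IV 0.3222, Urn III 0.3802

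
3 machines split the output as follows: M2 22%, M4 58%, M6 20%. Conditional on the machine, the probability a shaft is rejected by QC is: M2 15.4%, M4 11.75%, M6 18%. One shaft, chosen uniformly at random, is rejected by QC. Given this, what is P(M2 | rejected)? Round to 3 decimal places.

0.245

Compute prior × likelihood for every hypothesis:
  M2: 0.22 × 0.154 = 0.03388
  M4: 0.58 × 0.1175 = 0.06815
  M6: 0.2 × 0.18 = 0.036
Total = 0.13803.
P(M2 | evidence) = 0.03388 / 0.13803 ≈ 0.245.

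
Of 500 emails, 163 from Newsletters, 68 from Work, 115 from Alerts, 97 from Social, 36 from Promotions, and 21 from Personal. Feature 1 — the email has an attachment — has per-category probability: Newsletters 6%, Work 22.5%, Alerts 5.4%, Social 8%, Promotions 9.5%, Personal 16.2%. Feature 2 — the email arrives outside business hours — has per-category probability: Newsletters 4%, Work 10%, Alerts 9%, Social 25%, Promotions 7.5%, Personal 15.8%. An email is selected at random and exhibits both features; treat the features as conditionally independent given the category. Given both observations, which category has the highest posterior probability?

Social

By Bayes' rule, posterior ∝ prior × likelihood:
  Newsletters: 0.326 × 0.06 × 0.04 = 0.0007824
  Work: 0.136 × 0.225 × 0.1 = 0.00306
  Alerts: 0.23 × 0.054 × 0.09 = 0.0011178
  Social: 0.194 × 0.08 × 0.25 = 0.00388
  Promotions: 0.072 × 0.095 × 0.075 = 0.000513
  Personal: 0.042 × 0.162 × 0.158 = 0.001075032
Total = 0.010428232.
Largest term belongs to Social, so Social is most probable.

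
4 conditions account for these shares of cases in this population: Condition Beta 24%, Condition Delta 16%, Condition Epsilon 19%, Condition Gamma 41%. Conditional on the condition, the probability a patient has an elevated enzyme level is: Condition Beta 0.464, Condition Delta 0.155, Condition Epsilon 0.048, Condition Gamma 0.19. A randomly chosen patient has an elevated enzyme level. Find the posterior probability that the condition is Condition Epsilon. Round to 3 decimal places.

0.041

Compute prior × likelihood for every hypothesis:
  Condition Beta: 0.24 × 0.464 = 0.11136
  Condition Delta: 0.16 × 0.155 = 0.0248
  Condition Epsilon: 0.19 × 0.048 = 0.00912
  Condition Gamma: 0.41 × 0.19 = 0.0779
Total = 0.22318.
P(Condition Epsilon | evidence) = 0.00912 / 0.22318 ≈ 0.041.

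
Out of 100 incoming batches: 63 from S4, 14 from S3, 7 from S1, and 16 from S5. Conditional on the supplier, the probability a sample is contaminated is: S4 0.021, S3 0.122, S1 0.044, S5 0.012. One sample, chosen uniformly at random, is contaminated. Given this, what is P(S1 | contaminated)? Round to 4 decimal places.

By Bayes' rule, posterior ∝ prior × likelihood:
  S4: 0.63 × 0.021 = 0.01323
  S3: 0.14 × 0.122 = 0.01708
  S1: 0.07 × 0.044 = 0.00308
  S5: 0.16 × 0.012 = 0.00192
Sum = 0.03531.
P(S1 | evidence) = 0.00308 / 0.03531 ≈ 0.0872.

0.0872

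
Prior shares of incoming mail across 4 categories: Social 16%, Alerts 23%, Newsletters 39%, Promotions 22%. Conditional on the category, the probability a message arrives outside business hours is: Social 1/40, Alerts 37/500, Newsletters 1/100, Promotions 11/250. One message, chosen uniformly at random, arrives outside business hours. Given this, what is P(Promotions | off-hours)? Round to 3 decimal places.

Compute prior × likelihood for every hypothesis:
  Social: 0.16 × 0.025 = 0.004
  Alerts: 0.23 × 0.074 = 0.01702
  Newsletters: 0.39 × 0.01 = 0.0039
  Promotions: 0.22 × 0.044 = 0.00968
Normalizing constant = 0.0346.
P(Promotions | evidence) = 0.00968 / 0.0346 ≈ 0.280.

0.280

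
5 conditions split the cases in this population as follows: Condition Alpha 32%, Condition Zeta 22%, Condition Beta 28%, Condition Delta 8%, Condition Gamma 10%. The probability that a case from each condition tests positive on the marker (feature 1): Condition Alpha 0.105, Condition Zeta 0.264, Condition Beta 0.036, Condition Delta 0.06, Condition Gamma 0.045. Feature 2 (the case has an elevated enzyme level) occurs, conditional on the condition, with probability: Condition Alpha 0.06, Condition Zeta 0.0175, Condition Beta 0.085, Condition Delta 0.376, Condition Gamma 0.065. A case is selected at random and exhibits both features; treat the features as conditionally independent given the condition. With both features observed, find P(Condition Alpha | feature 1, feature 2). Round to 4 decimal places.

0.3368

By Bayes' rule, posterior ∝ prior × likelihood:
  Condition Alpha: 0.32 × 0.105 × 0.06 = 0.002016
  Condition Zeta: 0.22 × 0.264 × 0.0175 = 0.0010164
  Condition Beta: 0.28 × 0.036 × 0.085 = 0.0008568
  Condition Delta: 0.08 × 0.06 × 0.376 = 0.0018048
  Condition Gamma: 0.1 × 0.045 × 0.065 = 0.0002925
Total = 0.0059865.
P(Condition Alpha | evidence) = 0.002016 / 0.0059865 ≈ 0.3368.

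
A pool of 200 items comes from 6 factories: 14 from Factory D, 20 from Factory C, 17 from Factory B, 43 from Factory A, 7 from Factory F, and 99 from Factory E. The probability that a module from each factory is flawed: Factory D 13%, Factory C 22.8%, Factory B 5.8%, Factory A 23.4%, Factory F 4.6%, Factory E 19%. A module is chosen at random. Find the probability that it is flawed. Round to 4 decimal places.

0.1828

Compute prior × likelihood for every hypothesis:
  Factory D: 0.07 × 0.13 = 0.0091
  Factory C: 0.1 × 0.228 = 0.0228
  Factory B: 0.085 × 0.058 = 0.00493
  Factory A: 0.215 × 0.234 = 0.05031
  Factory F: 0.035 × 0.046 = 0.00161
  Factory E: 0.495 × 0.19 = 0.09405
P(flawed) = 0.0091 + 0.0228 + 0.00493 + 0.05031 + 0.00161 + 0.09405 = 0.1828 → 0.1828.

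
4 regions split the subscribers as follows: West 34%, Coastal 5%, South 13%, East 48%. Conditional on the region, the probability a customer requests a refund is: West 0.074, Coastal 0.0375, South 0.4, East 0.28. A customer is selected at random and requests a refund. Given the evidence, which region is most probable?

East

Unnormalized posteriors (prior × likelihood):
  West: 0.34 × 0.074 = 0.02516
  Coastal: 0.05 × 0.0375 = 0.001875
  South: 0.13 × 0.4 = 0.052
  East: 0.48 × 0.28 = 0.1344
Sum = 0.213435.
Largest term belongs to East, so East is most probable.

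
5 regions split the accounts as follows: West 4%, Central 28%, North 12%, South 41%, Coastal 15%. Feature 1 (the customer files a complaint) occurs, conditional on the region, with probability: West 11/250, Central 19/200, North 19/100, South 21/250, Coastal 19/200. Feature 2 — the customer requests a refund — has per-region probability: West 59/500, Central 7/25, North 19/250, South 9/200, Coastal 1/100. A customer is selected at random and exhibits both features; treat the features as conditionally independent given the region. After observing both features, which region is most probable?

Central

By Bayes' rule, posterior ∝ prior × likelihood:
  West: 0.04 × 0.044 × 0.118 = 0.00020768
  Central: 0.28 × 0.095 × 0.28 = 0.007448
  North: 0.12 × 0.19 × 0.076 = 0.0017328
  South: 0.41 × 0.084 × 0.045 = 0.0015498
  Coastal: 0.15 × 0.095 × 0.01 = 0.0001425
Normalizing constant = 0.01108078.
Largest term belongs to Central, so Central is most probable.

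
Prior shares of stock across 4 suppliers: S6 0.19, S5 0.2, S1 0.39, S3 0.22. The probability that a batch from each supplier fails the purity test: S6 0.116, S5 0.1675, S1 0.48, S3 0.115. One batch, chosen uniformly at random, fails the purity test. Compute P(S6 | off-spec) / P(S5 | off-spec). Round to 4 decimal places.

0.6579

Compute prior × likelihood for every hypothesis:
  S6: 0.19 × 0.116 = 0.02204
  S5: 0.2 × 0.1675 = 0.0335
  S1: 0.39 × 0.48 = 0.1872
  S3: 0.22 × 0.115 = 0.0253
Total = 0.26804.
The ratio is 0.02204 / 0.0335 (the normalizer cancels) = 0.6579.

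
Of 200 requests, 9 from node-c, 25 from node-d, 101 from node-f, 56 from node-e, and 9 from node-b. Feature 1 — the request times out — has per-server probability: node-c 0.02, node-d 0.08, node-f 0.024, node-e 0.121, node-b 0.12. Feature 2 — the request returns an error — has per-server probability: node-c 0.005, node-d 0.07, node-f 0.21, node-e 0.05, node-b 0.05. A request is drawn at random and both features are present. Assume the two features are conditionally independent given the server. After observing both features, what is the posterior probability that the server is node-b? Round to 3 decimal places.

Compute prior × likelihood for every hypothesis:
  node-c: 0.045 × 0.02 × 0.005 = 0.0000045
  node-d: 0.125 × 0.08 × 0.07 = 0.0007
  node-f: 0.505 × 0.024 × 0.21 = 0.0025452
  node-e: 0.28 × 0.121 × 0.05 = 0.001694
  node-b: 0.045 × 0.12 × 0.05 = 0.00027
Total = 0.0052137.
P(node-b | evidence) = 0.00027 / 0.0052137 ≈ 0.052.

0.052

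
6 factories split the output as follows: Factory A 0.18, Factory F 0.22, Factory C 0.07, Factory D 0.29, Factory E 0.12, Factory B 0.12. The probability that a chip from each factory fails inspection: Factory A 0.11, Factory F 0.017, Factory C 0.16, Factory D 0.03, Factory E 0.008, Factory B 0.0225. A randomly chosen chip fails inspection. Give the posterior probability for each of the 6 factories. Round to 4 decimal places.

Factory A 0.4204, Factory F 0.0794, Factory C 0.2378, Factory D 0.1847, Factory E 0.0204, Factory B 0.0573

Compute prior × likelihood for every hypothesis:
  Factory A: 0.18 × 0.11 = 0.0198
  Factory F: 0.22 × 0.017 = 0.00374
  Factory C: 0.07 × 0.16 = 0.0112
  Factory D: 0.29 × 0.03 = 0.0087
  Factory E: 0.12 × 0.008 = 0.00096
  Factory B: 0.12 × 0.0225 = 0.0027
Normalizing constant = 0.0471.
P(Factory A | nonconforming) = 0.0198/0.0471 ≈ 0.4204
P(Factory F | nonconforming) = 0.00374/0.0471 ≈ 0.0794
P(Factory C | nonconforming) = 0.0112/0.0471 ≈ 0.2378
P(Factory D | nonconforming) = 0.0087/0.0471 ≈ 0.1847
P(Factory E | nonconforming) = 0.00096/0.0471 ≈ 0.0204
P(Factory B | nonconforming) = 0.0027/0.0471 ≈ 0.0573
(Check: 0.4204+0.0794+0.2378+0.1847+0.0204+0.0573 = 1.0000.)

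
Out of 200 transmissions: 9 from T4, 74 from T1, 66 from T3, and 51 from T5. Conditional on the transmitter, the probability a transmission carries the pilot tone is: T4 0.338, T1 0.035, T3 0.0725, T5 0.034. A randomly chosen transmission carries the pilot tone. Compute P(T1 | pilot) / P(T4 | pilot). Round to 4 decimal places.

By Bayes' rule, posterior ∝ prior × likelihood:
  T4: 0.045 × 0.338 = 0.01521
  T1: 0.37 × 0.035 = 0.01295
  T3: 0.33 × 0.0725 = 0.023925
  T5: 0.255 × 0.034 = 0.00867
Normalizing constant = 0.060755.
The ratio is 0.01295 / 0.01521 (the normalizer cancels) = 0.8514.

0.8514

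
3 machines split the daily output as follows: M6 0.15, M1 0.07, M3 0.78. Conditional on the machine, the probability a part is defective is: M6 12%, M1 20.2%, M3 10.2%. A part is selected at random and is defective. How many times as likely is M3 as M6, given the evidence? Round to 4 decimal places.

4.4200

Compute prior × likelihood for every hypothesis:
  M6: 0.15 × 0.12 = 0.018
  M1: 0.07 × 0.202 = 0.01414
  M3: 0.78 × 0.102 = 0.07956
Sum = 0.1117.
The ratio is 0.07956 / 0.018 (the normalizer cancels) = 4.4200.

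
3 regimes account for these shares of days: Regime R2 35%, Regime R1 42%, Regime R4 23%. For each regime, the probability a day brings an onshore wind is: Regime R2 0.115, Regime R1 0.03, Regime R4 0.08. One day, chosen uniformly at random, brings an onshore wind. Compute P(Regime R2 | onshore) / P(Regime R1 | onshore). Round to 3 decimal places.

Prior × likelihood for each hypothesis:
  Regime R2: 0.35 × 0.115 = 0.04025
  Regime R1: 0.42 × 0.03 = 0.0126
  Regime R4: 0.23 × 0.08 = 0.0184
Sum = 0.07125.
The ratio is 0.04025 / 0.0126 (the normalizer cancels) = 3.194.

3.194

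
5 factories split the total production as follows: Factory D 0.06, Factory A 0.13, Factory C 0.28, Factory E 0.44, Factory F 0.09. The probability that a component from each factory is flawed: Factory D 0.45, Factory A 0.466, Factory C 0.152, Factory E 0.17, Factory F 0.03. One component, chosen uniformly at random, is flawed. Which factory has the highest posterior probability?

Unnormalized posteriors (prior × likelihood):
  Factory D: 0.06 × 0.45 = 0.027
  Factory A: 0.13 × 0.466 = 0.06058
  Factory C: 0.28 × 0.152 = 0.04256
  Factory E: 0.44 × 0.17 = 0.0748
  Factory F: 0.09 × 0.03 = 0.0027
Total = 0.20764.
Largest term belongs to Factory E, so Factory E is most probable.

Factory E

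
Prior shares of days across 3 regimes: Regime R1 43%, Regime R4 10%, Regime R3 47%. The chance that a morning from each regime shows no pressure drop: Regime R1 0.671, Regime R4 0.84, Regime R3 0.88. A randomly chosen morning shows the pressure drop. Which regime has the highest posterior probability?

Regime R1

Taking complements, P(drop | each) = Regime R1 0.329, Regime R4 0.16, Regime R3 0.12.
Prior × likelihood for each hypothesis:
  Regime R1: 0.43 × 0.329 = 0.14147
  Regime R4: 0.1 × 0.16 = 0.016
  Regime R3: 0.47 × 0.12 = 0.0564
Sum = 0.21387.
Largest term belongs to Regime R1, so Regime R1 is most probable.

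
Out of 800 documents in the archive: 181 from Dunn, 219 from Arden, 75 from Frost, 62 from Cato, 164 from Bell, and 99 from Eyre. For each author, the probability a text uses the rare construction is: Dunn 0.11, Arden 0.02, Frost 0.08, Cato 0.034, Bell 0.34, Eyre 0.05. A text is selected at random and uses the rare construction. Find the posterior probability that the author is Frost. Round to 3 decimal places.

By Bayes' rule, posterior ∝ prior × likelihood:
  Dunn: 0.22625 × 0.11 = 0.0248875
  Arden: 0.27375 × 0.02 = 0.005475
  Frost: 0.09375 × 0.08 = 0.0075
  Cato: 0.0775 × 0.034 = 0.002635
  Bell: 0.205 × 0.34 = 0.0697
  Eyre: 0.12375 × 0.05 = 0.0061875
Sum = 0.116385.
P(Frost | evidence) = 0.0075 / 0.116385 ≈ 0.064.

0.064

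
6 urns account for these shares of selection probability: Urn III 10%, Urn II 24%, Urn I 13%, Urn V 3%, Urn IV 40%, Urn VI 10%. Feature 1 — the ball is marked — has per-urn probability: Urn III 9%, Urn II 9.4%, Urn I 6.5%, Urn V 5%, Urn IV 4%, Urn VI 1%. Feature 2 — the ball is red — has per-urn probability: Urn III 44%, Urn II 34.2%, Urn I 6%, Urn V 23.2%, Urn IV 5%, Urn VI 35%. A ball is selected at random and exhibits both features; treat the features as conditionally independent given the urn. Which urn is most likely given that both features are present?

Urn II

Prior × likelihood for each hypothesis:
  Urn III: 0.1 × 0.09 × 0.44 = 0.00396
  Urn II: 0.24 × 0.094 × 0.342 = 0.00771552
  Urn I: 0.13 × 0.065 × 0.06 = 0.000507
  Urn V: 0.03 × 0.05 × 0.232 = 0.000348
  Urn IV: 0.4 × 0.04 × 0.05 = 0.0008
  Urn VI: 0.1 × 0.01 × 0.35 = 0.00035
Normalizing constant = 0.01368052.
Largest term belongs to Urn II, so Urn II is most probable.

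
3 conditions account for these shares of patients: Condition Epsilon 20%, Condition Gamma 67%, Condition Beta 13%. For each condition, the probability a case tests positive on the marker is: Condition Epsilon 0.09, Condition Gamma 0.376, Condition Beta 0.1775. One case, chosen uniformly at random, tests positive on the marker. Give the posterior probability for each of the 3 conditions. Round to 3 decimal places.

Unnormalized posteriors (prior × likelihood):
  Condition Epsilon: 0.2 × 0.09 = 0.018
  Condition Gamma: 0.67 × 0.376 = 0.25192
  Condition Beta: 0.13 × 0.1775 = 0.023075
Total = 0.292995.
P(Condition Epsilon | marker-positive) = 0.018/0.292995 ≈ 0.061
P(Condition Gamma | marker-positive) = 0.25192/0.292995 ≈ 0.860
P(Condition Beta | marker-positive) = 0.023075/0.292995 ≈ 0.079

Condition Epsilon 0.061, Condition Gamma 0.860, Condition Beta 0.079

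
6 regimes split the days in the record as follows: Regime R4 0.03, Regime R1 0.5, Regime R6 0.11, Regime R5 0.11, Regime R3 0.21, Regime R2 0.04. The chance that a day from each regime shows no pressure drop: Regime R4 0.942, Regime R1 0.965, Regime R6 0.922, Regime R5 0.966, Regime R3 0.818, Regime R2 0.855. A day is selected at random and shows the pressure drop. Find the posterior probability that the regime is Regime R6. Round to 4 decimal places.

Taking complements, P(drop | each) = Regime R4 0.058, Regime R1 0.035, Regime R6 0.078, Regime R5 0.034, Regime R3 0.182, Regime R2 0.145.
Compute prior × likelihood for every hypothesis:
  Regime R4: 0.03 × 0.058 = 0.00174
  Regime R1: 0.5 × 0.035 = 0.0175
  Regime R6: 0.11 × 0.078 = 0.00858
  Regime R5: 0.11 × 0.034 = 0.00374
  Regime R3: 0.21 × 0.182 = 0.03822
  Regime R2: 0.04 × 0.145 = 0.0058
Sum = 0.07558.
P(Regime R6 | evidence) = 0.00858 / 0.07558 ≈ 0.1135.

0.1135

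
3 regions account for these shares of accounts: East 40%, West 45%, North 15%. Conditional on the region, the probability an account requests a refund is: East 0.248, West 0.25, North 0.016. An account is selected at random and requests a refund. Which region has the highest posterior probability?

West

Compute prior × likelihood for every hypothesis:
  East: 0.4 × 0.248 = 0.0992
  West: 0.45 × 0.25 = 0.1125
  North: 0.15 × 0.016 = 0.0024
Total = 0.2141.
Largest term belongs to West, so West is most probable.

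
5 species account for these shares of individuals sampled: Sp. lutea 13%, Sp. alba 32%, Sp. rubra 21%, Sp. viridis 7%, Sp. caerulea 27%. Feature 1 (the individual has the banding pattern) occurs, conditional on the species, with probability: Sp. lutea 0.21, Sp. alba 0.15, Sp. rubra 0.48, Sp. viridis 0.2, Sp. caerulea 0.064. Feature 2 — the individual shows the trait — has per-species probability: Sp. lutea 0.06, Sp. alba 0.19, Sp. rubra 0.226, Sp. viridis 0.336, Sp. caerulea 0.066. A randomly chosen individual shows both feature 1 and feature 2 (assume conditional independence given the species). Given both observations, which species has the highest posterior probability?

By Bayes' rule, posterior ∝ prior × likelihood:
  Sp. lutea: 0.13 × 0.21 × 0.06 = 0.001638
  Sp. alba: 0.32 × 0.15 × 0.19 = 0.00912
  Sp. rubra: 0.21 × 0.48 × 0.226 = 0.0227808
  Sp. viridis: 0.07 × 0.2 × 0.336 = 0.004704
  Sp. caerulea: 0.27 × 0.064 × 0.066 = 0.00114048
Normalizing constant = 0.03938328.
Largest term belongs to Sp. rubra, so Sp. rubra is most probable.

Sp. rubra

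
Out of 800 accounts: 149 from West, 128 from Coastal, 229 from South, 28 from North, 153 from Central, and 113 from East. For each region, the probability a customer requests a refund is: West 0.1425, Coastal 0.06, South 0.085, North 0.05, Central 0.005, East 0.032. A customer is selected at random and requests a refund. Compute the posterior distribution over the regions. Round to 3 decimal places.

West 0.392, Coastal 0.142, South 0.359, North 0.026, Central 0.014, East 0.067

Unnormalized posteriors (prior × likelihood):
  West: 0.18625 × 0.1425 = 0.026540625
  Coastal: 0.16 × 0.06 = 0.0096
  South: 0.28625 × 0.085 = 0.02433125
  North: 0.035 × 0.05 = 0.00175
  Central: 0.19125 × 0.005 = 0.00095625
  East: 0.14125 × 0.032 = 0.00452
Sum = 0.067698125.
P(West | refund) = 0.026540625/0.067698125 ≈ 0.392
P(Coastal | refund) = 0.0096/0.067698125 ≈ 0.142
P(South | refund) = 0.02433125/0.067698125 ≈ 0.359
P(North | refund) = 0.00175/0.067698125 ≈ 0.026
P(Central | refund) = 0.00095625/0.067698125 ≈ 0.014
P(East | refund) = 0.00452/0.067698125 ≈ 0.067
(Check: 0.392+0.142+0.359+0.026+0.014+0.067 = 1.000.)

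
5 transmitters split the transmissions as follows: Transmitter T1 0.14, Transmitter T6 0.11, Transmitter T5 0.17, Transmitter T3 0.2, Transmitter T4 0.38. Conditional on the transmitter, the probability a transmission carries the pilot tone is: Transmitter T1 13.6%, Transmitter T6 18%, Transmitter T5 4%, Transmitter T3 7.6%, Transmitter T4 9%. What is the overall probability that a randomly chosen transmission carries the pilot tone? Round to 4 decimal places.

Unnormalized posteriors (prior × likelihood):
  Transmitter T1: 0.14 × 0.136 = 0.01904
  Transmitter T6: 0.11 × 0.18 = 0.0198
  Transmitter T5: 0.17 × 0.04 = 0.0068
  Transmitter T3: 0.2 × 0.076 = 0.0152
  Transmitter T4: 0.38 × 0.09 = 0.0342
P(pilot) = 0.01904 + 0.0198 + 0.0068 + 0.0152 + 0.0342 = 0.09504 → 0.0950.

0.0950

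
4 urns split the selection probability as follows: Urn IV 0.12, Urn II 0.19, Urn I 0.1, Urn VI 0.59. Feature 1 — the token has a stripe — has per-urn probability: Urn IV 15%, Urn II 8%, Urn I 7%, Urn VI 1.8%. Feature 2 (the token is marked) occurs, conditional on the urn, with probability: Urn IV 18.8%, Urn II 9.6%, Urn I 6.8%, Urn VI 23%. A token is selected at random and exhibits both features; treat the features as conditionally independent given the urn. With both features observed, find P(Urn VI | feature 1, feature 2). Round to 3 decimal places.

Unnormalized posteriors (prior × likelihood):
  Urn IV: 0.12 × 0.15 × 0.188 = 0.003384
  Urn II: 0.19 × 0.08 × 0.096 = 0.0014592
  Urn I: 0.1 × 0.07 × 0.068 = 0.000476
  Urn VI: 0.59 × 0.018 × 0.23 = 0.0024426
Total = 0.0077618.
P(Urn VI | evidence) = 0.0024426 / 0.0077618 ≈ 0.315.

0.315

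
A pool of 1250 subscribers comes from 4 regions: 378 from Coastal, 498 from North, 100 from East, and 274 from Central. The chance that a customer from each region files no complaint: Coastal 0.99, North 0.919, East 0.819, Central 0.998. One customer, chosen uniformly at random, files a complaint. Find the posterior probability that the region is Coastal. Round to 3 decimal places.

Taking complements, P(complaint | each) = Coastal 0.01, North 0.081, East 0.181, Central 0.002.
By Bayes' rule, posterior ∝ prior × likelihood:
  Coastal: 0.3024 × 0.01 = 0.003024
  North: 0.3984 × 0.081 = 0.0322704
  East: 0.08 × 0.181 = 0.01448
  Central: 0.2192 × 0.002 = 0.0004384
Total = 0.0502128.
P(Coastal | evidence) = 0.003024 / 0.0502128 ≈ 0.060.

0.060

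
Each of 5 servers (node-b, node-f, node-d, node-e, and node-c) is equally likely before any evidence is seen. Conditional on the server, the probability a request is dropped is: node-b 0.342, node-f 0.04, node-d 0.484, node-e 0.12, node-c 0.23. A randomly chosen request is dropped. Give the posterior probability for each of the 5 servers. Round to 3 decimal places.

Since the prior is uniform, the posterior is proportional to the likelihood:
  node-b: 0.342
  node-f: 0.04
  node-d: 0.484
  node-e: 0.12
  node-c: 0.23
Normalizing constant = 1.216.
P(node-b | dropped) = 0.342/1.216 ≈ 0.281
P(node-f | dropped) = 0.04/1.216 ≈ 0.033
P(node-d | dropped) = 0.484/1.216 ≈ 0.398
P(node-e | dropped) = 0.12/1.216 ≈ 0.099
P(node-c | dropped) = 0.23/1.216 ≈ 0.189
(Check: 0.281+0.033+0.398+0.099+0.189 = 1.000.)

node-b 0.281, node-f 0.033, node-d 0.398, node-e 0.099, node-c 0.189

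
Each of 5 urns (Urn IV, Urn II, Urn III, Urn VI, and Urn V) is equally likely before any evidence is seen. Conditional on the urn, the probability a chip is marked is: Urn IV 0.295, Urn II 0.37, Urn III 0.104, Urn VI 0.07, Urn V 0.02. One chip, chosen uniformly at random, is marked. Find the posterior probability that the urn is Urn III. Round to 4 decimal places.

0.1211

With a uniform prior (1/5 each), posterior ∝ likelihood:
  Urn IV: 0.295
  Urn II: 0.37
  Urn III: 0.104
  Urn VI: 0.07
  Urn V: 0.02
Normalizing constant = 0.859.
P(Urn III | evidence) = 0.104 / 0.859 ≈ 0.1211.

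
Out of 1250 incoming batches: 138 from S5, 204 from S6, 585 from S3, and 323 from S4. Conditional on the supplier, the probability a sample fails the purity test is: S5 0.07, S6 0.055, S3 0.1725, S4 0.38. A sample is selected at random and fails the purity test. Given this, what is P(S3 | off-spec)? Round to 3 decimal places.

Compute prior × likelihood for every hypothesis:
  S5: 0.1104 × 0.07 = 0.007728
  S6: 0.1632 × 0.055 = 0.008976
  S3: 0.468 × 0.1725 = 0.08073
  S4: 0.2584 × 0.38 = 0.098192
Total = 0.195626.
P(S3 | evidence) = 0.08073 / 0.195626 ≈ 0.413.

0.413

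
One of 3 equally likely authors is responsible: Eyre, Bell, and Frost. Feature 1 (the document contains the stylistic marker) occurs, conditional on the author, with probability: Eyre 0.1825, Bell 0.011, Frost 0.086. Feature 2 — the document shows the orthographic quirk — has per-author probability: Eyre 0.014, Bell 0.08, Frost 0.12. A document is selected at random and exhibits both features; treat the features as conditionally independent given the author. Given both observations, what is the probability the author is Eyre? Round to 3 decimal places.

With a uniform prior (1/3 each), posterior ∝ likelihood:
  Eyre: 0.1825 × 0.014 = 0.002555
  Bell: 0.011 × 0.08 = 0.00088
  Frost: 0.086 × 0.12 = 0.01032
Normalizing constant = 0.013755.
P(Eyre | evidence) = 0.002555 / 0.013755 ≈ 0.186.

0.186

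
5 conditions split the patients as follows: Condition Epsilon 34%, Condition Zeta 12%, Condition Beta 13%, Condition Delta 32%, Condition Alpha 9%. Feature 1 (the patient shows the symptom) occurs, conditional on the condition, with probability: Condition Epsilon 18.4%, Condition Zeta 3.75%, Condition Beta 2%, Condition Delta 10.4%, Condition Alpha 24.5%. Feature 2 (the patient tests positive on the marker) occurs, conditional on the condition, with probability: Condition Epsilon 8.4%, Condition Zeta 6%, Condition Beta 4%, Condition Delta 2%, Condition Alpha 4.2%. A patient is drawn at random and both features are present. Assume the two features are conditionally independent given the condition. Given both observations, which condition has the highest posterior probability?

By Bayes' rule, posterior ∝ prior × likelihood:
  Condition Epsilon: 0.34 × 0.184 × 0.084 = 0.00525504
  Condition Zeta: 0.12 × 0.0375 × 0.06 = 0.00027
  Condition Beta: 0.13 × 0.02 × 0.04 = 0.000104
  Condition Delta: 0.32 × 0.104 × 0.02 = 0.0006656
  Condition Alpha: 0.09 × 0.245 × 0.042 = 0.0009261
Normalizing constant = 0.00722074.
Largest term belongs to Condition Epsilon, so Condition Epsilon is most probable.

Condition Epsilon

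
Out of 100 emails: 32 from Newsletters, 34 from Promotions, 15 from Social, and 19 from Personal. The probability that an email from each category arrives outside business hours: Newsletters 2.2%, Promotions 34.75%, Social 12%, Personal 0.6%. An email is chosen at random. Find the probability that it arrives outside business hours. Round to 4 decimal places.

0.1443

Prior × likelihood for each hypothesis:
  Newsletters: 0.32 × 0.022 = 0.00704
  Promotions: 0.34 × 0.3475 = 0.11815
  Social: 0.15 × 0.12 = 0.018
  Personal: 0.19 × 0.006 = 0.00114
P(off-hours) = 0.00704 + 0.11815 + 0.018 + 0.00114 = 0.14433 → 0.1443.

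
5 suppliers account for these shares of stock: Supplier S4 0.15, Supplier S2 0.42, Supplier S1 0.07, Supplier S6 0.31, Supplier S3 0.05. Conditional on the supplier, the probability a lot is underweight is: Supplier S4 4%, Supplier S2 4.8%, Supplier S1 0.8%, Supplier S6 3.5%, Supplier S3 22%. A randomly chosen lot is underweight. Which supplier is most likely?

Supplier S2

By Bayes' rule, posterior ∝ prior × likelihood:
  Supplier S4: 0.15 × 0.04 = 0.006
  Supplier S2: 0.42 × 0.048 = 0.02016
  Supplier S1: 0.07 × 0.008 = 0.00056
  Supplier S6: 0.31 × 0.035 = 0.01085
  Supplier S3: 0.05 × 0.22 = 0.011
Total = 0.04857.
Largest term belongs to Supplier S2, so Supplier S2 is most probable.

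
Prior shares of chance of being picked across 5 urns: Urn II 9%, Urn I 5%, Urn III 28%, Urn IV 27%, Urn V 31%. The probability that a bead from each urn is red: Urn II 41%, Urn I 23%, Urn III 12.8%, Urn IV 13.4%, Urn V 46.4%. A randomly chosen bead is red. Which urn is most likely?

Prior × likelihood for each hypothesis:
  Urn II: 0.09 × 0.41 = 0.0369
  Urn I: 0.05 × 0.23 = 0.0115
  Urn III: 0.28 × 0.128 = 0.03584
  Urn IV: 0.27 × 0.134 = 0.03618
  Urn V: 0.31 × 0.464 = 0.14384
Normalizing constant = 0.26426.
Largest term belongs to Urn V, so Urn V is most probable.

Urn V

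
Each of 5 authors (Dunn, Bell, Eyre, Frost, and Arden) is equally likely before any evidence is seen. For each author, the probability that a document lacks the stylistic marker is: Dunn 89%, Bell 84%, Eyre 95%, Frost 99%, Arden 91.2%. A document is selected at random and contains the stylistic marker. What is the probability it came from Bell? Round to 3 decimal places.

0.383

Taking complements, P(marker | each) = Dunn 0.11, Bell 0.16, Eyre 0.05, Frost 0.01, Arden 0.088.
Since the prior is uniform, the posterior is proportional to the likelihood:
  Dunn: 0.11
  Bell: 0.16
  Eyre: 0.05
  Frost: 0.01
  Arden: 0.088
Total = 0.418.
P(Bell | evidence) = 0.16 / 0.418 ≈ 0.383.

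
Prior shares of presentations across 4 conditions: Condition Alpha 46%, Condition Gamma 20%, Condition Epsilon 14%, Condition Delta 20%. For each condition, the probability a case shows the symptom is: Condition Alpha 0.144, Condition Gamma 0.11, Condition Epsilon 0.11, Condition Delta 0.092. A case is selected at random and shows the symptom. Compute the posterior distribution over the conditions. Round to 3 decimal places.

Prior × likelihood for each hypothesis:
  Condition Alpha: 0.46 × 0.144 = 0.06624
  Condition Gamma: 0.2 × 0.11 = 0.022
  Condition Epsilon: 0.14 × 0.11 = 0.0154
  Condition Delta: 0.2 × 0.092 = 0.0184
Sum = 0.12204.
P(Condition Alpha | symptomatic) = 0.06624/0.12204 ≈ 0.543
P(Condition Gamma | symptomatic) = 0.022/0.12204 ≈ 0.180
P(Condition Epsilon | symptomatic) = 0.0154/0.12204 ≈ 0.126
P(Condition Delta | symptomatic) = 0.0184/0.12204 ≈ 0.151

Condition Alpha 0.543, Condition Gamma 0.180, Condition Epsilon 0.126, Condition Delta 0.151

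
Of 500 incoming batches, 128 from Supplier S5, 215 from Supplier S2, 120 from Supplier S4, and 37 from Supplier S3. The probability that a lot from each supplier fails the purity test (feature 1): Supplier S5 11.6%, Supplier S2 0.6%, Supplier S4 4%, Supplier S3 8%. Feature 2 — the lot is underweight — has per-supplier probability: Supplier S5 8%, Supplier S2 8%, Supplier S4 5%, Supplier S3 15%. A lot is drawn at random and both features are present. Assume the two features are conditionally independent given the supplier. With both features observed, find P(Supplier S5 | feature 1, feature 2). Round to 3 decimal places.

Prior × likelihood for each hypothesis:
  Supplier S5: 0.256 × 0.116 × 0.08 = 0.00237568
  Supplier S2: 0.43 × 0.006 × 0.08 = 0.0002064
  Supplier S4: 0.24 × 0.04 × 0.05 = 0.00048
  Supplier S3: 0.074 × 0.08 × 0.15 = 0.000888
Total = 0.00395008.
P(Supplier S5 | evidence) = 0.00237568 / 0.00395008 ≈ 0.601.

0.601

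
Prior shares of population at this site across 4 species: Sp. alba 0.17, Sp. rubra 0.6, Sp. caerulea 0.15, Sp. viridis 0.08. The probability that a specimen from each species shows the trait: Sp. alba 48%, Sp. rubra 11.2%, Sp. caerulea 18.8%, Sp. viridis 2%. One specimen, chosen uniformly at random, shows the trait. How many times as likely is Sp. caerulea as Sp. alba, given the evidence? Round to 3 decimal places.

By Bayes' rule, posterior ∝ prior × likelihood:
  Sp. alba: 0.17 × 0.48 = 0.0816
  Sp. rubra: 0.6 × 0.112 = 0.0672
  Sp. caerulea: 0.15 × 0.188 = 0.0282
  Sp. viridis: 0.08 × 0.02 = 0.0016
Normalizing constant = 0.1786.
The ratio is 0.0282 / 0.0816 (the normalizer cancels) = 0.346.

0.346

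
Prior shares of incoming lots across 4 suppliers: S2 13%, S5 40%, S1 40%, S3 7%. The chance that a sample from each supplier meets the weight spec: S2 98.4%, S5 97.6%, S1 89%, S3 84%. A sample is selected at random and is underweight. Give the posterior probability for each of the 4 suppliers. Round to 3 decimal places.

S2 0.031, S5 0.144, S1 0.658, S3 0.167

Taking complements, P(underweight | each) = S2 0.016, S5 0.024, S1 0.11, S3 0.16.
By Bayes' rule, posterior ∝ prior × likelihood:
  S2: 0.13 × 0.016 = 0.00208
  S5: 0.4 × 0.024 = 0.0096
  S1: 0.4 × 0.11 = 0.044
  S3: 0.07 × 0.16 = 0.0112
Normalizing constant = 0.06688.
P(S2 | underweight) = 0.00208/0.06688 ≈ 0.031
P(S5 | underweight) = 0.0096/0.06688 ≈ 0.144
P(S1 | underweight) = 0.044/0.06688 ≈ 0.658
P(S3 | underweight) = 0.0112/0.06688 ≈ 0.167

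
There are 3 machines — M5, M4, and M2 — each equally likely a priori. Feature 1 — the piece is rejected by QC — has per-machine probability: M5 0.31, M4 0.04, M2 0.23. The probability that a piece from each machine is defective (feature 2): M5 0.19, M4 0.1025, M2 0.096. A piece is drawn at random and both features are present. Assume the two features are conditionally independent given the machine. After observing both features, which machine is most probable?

With a uniform prior (1/3 each), posterior ∝ likelihood:
  M5: 0.31 × 0.19 = 0.0589
  M4: 0.04 × 0.1025 = 0.0041
  M2: 0.23 × 0.096 = 0.02208
Normalizing constant = 0.08508.
Largest term belongs to M5, so M5 is most probable.

M5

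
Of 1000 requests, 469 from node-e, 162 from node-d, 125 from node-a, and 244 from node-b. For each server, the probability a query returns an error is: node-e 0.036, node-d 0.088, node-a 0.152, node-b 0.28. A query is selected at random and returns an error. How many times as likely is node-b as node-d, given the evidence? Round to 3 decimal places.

Compute prior × likelihood for every hypothesis:
  node-e: 0.469 × 0.036 = 0.016884
  node-d: 0.162 × 0.088 = 0.014256
  node-a: 0.125 × 0.152 = 0.019
  node-b: 0.244 × 0.28 = 0.06832
Total = 0.11846.
The ratio is 0.06832 / 0.014256 (the normalizer cancels) = 4.792.

4.792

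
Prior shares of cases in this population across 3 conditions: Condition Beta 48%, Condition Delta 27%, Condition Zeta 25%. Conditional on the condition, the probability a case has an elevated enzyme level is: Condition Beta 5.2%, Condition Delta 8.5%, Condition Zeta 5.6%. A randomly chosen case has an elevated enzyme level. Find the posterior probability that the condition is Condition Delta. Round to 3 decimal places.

0.371

By Bayes' rule, posterior ∝ prior × likelihood:
  Condition Beta: 0.48 × 0.052 = 0.02496
  Condition Delta: 0.27 × 0.085 = 0.02295
  Condition Zeta: 0.25 × 0.056 = 0.014
Total = 0.06191.
P(Condition Delta | evidence) = 0.02295 / 0.06191 ≈ 0.371.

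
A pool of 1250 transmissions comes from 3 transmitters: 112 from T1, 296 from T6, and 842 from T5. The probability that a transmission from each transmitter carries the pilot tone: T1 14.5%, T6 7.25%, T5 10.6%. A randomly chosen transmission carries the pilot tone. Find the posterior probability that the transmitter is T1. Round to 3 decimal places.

Compute prior × likelihood for every hypothesis:
  T1: 0.0896 × 0.145 = 0.012992
  T6: 0.2368 × 0.0725 = 0.017168
  T5: 0.6736 × 0.106 = 0.0714016
Sum = 0.1015616.
P(T1 | evidence) = 0.012992 / 0.1015616 ≈ 0.128.

0.128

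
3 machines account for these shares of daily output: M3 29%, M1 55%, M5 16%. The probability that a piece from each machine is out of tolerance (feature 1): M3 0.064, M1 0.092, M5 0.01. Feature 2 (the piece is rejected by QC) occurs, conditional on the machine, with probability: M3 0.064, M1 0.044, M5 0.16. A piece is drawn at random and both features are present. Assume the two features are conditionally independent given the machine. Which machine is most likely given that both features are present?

M1

Compute prior × likelihood for every hypothesis:
  M3: 0.29 × 0.064 × 0.064 = 0.00118784
  M1: 0.55 × 0.092 × 0.044 = 0.0022264
  M5: 0.16 × 0.01 × 0.16 = 0.000256
Normalizing constant = 0.00367024.
Largest term belongs to M1, so M1 is most probable.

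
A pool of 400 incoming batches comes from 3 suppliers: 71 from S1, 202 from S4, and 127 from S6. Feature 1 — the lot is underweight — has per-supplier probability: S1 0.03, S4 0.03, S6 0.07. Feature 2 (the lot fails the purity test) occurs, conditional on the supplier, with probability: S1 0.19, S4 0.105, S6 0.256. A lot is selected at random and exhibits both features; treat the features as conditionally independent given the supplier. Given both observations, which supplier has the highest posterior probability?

S6

By Bayes' rule, posterior ∝ prior × likelihood:
  S1: 0.1775 × 0.03 × 0.19 = 0.00101175
  S4: 0.505 × 0.03 × 0.105 = 0.00159075
  S6: 0.3175 × 0.07 × 0.256 = 0.0056896
Normalizing constant = 0.0082921.
Largest term belongs to S6, so S6 is most probable.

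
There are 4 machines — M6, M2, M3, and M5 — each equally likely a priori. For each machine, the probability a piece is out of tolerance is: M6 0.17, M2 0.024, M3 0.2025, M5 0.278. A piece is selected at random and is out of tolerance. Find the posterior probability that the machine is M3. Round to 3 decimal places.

With a uniform prior (1/4 each), posterior ∝ likelihood:
  M6: 0.17
  M2: 0.024
  M3: 0.2025
  M5: 0.278
Total = 0.6745.
P(M3 | evidence) = 0.2025 / 0.6745 ≈ 0.300.

0.300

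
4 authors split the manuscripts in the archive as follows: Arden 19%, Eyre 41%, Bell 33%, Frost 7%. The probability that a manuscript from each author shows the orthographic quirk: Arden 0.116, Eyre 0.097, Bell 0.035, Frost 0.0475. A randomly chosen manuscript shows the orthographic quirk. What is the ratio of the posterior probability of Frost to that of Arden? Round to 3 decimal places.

Unnormalized posteriors (prior × likelihood):
  Arden: 0.19 × 0.116 = 0.02204
  Eyre: 0.41 × 0.097 = 0.03977
  Bell: 0.33 × 0.035 = 0.01155
  Frost: 0.07 × 0.0475 = 0.003325
Normalizing constant = 0.076685.
The ratio is 0.003325 / 0.02204 (the normalizer cancels) = 0.151.

0.151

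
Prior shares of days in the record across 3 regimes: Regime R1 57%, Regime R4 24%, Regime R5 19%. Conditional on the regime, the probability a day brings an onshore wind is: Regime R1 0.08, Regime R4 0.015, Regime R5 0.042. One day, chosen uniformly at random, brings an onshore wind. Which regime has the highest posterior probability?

Regime R1

By Bayes' rule, posterior ∝ prior × likelihood:
  Regime R1: 0.57 × 0.08 = 0.0456
  Regime R4: 0.24 × 0.015 = 0.0036
  Regime R5: 0.19 × 0.042 = 0.00798
Total = 0.05718.
Largest term belongs to Regime R1, so Regime R1 is most probable.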